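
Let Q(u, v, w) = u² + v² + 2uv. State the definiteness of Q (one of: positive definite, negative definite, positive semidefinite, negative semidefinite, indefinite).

positive semidefinite

The associated matrix is A = [[1, 1, 0], [1, 1, 0], [0, 0, 0]].
Applying the same elementary operations to the rows and columns of A produces a congruent diagonal matrix with entries 1, 0, 0.
So there are 1 positive, 2 zero pivots.
Hence Q is positive semidefinite.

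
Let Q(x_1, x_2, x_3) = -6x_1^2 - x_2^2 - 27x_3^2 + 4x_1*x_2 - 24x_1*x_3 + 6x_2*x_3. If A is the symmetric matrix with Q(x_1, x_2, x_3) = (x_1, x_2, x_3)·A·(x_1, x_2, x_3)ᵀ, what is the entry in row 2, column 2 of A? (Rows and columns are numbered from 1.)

-1

The coefficient of x_2^2 in Q is -1, and that is exactly A[2,2].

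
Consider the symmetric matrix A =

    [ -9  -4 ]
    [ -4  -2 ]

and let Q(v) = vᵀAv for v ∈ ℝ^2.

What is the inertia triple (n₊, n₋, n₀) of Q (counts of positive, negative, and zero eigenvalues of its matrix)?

Row-reducing A symmetrically gives the diagonal entries -9, -2/9.
So there are 2 negative pivots.

(0, 2, 0)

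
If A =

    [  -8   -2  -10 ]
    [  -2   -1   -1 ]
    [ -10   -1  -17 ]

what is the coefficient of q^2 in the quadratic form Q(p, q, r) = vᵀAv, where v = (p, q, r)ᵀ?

-1

The coefficient of q^2 is the diagonal entry A[2,2] = -1.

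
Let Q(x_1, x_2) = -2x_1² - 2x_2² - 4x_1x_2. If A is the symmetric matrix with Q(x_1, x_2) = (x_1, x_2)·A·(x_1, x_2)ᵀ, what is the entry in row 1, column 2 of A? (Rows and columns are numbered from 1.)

The coefficient of x_1·x_2 in Q is -4. For a symmetric A this equals A[1,2] + A[2,1] = 2·A[1,2].
So A[1,2] = -4/2 = -2.

-2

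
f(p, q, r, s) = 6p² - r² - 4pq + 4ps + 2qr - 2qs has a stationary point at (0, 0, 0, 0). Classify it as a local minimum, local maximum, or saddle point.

saddle point

The Hessian at the origin is H = [[12, -4, 0, 4], [-4, 0, 2, -2], [0, 2, -2, 0], [4, -2, 0, 0]].
Congruent diagonalization of H (simultaneous row and column reduction) yields pivots 12, -4/3, 1, -2.
That gives 2 positive, 2 negative pivots.
H is indefinite, so the origin is a saddle point.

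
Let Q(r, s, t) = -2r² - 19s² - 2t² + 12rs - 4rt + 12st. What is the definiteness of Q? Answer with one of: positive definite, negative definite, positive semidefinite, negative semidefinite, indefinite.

The symmetric matrix is A = [[-2, 6, -2], [6, -19, 6], [-2, 6, -2]].
Congruent diagonalization of A (simultaneous row and column reduction) yields pivots -2, -1, 0.
So there are 2 negative, 1 zero pivots.
Hence Q is negative semidefinite.

negative semidefinite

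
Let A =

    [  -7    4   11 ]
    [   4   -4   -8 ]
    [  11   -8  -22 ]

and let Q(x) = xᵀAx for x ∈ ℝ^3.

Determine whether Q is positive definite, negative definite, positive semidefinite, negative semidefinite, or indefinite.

An LDLᵀ factorisation of A has diagonal entries -7, -12/7, -3.
That gives 3 negative pivots.
Hence Q is negative definite.

negative definite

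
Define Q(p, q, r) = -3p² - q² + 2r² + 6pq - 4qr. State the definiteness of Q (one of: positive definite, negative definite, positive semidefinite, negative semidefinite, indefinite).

The symmetric matrix is A = [[-3, 3, 0], [3, -1, -2], [0, -2, 2]].
Symmetric row and column elimination reduces A to a congruent diagonal form with pivots -3, 2, 0.
Counting signs: 1 positive, 1 negative, 1 zero.
Hence Q is indefinite.

indefinite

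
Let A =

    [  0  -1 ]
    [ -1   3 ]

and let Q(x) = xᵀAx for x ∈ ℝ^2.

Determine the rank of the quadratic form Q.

Row reduction of A gives 2 nonzero rows, so rank A = 2.

2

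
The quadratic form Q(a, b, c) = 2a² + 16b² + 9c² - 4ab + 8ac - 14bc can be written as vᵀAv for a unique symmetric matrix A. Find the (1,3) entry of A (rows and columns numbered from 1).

The coefficient of a·c in Q is 8. For a symmetric A this equals A[1,3] + A[3,1] = 2·A[1,3].
So A[1,3] = 8/2 = 4.

4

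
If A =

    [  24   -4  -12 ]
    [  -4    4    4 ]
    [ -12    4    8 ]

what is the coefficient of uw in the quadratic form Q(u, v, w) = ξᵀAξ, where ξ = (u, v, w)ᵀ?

-24

The coefficient of uw is A[1,3] + A[3,1] = 2·(-12) = -24.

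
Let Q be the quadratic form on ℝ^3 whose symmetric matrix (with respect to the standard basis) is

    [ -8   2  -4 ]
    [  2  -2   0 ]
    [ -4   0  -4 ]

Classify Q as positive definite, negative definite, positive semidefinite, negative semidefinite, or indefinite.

An LDLᵀ factorisation of A has diagonal entries -8, -3/2, -4/3.
That gives 3 negative pivots.
Hence Q is negative definite.

negative definite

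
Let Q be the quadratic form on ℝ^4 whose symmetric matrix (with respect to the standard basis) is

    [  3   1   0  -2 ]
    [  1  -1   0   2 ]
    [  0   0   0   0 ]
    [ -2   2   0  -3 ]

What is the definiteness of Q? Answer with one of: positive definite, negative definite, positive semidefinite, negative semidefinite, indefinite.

Applying the same elementary operations to the rows and columns of A produces a congruent diagonal matrix with entries 3, -4/3, 0, 1.
Counting signs: 2 positive, 1 negative, 1 zero.
Hence Q is indefinite.

indefinite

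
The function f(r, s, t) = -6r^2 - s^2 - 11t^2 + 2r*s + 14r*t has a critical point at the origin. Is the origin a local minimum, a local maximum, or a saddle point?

The Hessian at the origin is H = [[-12, 2, 14], [2, -2, 0], [14, 0, -22]].
Symmetric row and column elimination reduces H to a congruent diagonal form with pivots -12, -5/3, -12/5.
That gives 3 negative pivots.
H is negative definite, so the origin is a strict local maximum.

local maximum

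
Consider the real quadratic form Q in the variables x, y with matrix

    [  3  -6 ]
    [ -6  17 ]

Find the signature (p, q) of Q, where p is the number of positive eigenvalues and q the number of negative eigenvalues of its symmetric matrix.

Applying the same elementary operations to the rows and columns of A produces a congruent diagonal matrix with entries 3, 5.
Counting signs: 2 positive.

(2, 0)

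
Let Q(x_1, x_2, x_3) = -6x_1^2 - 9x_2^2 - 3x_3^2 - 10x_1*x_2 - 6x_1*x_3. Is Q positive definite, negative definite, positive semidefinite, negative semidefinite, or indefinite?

negative definite

The associated matrix is A = [[-6, -5, -3], [-5, -9, 0], [-3, 0, -3]].
Row-reducing A symmetrically gives the diagonal entries -6, -29/6, -6/29.
That gives 3 negative pivots.
Hence Q is negative definite.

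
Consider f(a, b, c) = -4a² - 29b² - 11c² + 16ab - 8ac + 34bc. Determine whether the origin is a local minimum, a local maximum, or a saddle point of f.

The Hessian at the origin is H = [[-8, 16, -8], [16, -58, 34], [-8, 34, -22]].
Row-reducing H symmetrically gives the diagonal entries -8, -26, -20/13.
Counting signs: 3 negative.
H is negative definite, so the origin is a strict local maximum.

local maximum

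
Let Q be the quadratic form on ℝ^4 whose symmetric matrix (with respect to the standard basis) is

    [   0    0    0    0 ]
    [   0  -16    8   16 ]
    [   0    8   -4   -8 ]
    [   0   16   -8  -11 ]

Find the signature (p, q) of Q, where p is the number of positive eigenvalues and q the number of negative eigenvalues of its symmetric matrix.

(1, 1)

Applying the same elementary operations to the rows and columns of A produces a congruent diagonal matrix with entries 0, -16, 0, 5.
That gives 1 positive, 1 negative, 2 zero pivots.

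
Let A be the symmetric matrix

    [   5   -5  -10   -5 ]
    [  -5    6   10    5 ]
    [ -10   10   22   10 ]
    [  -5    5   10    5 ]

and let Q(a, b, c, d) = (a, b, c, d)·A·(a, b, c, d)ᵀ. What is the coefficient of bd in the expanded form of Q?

10

The coefficient of bd is A[2,4] + A[4,2] = 2·5 = 10.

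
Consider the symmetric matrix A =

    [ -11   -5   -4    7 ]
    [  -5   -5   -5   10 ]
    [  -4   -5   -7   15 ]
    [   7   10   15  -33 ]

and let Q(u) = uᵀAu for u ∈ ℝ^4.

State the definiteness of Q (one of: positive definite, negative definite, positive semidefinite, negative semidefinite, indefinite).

Row-reducing A symmetrically gives the diagonal entries -11, -30/11, -11/6, -5/11.
So there are 4 negative pivots.
Hence Q is negative definite.

negative definite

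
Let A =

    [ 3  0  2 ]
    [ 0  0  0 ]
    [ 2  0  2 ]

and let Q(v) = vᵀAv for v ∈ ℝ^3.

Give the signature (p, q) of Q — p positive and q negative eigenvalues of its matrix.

Applying the same elementary operations to the rows and columns of A produces a congruent diagonal matrix with entries 3, 0, 2/3.
Counting signs: 2 positive, 1 zero.

(2, 0)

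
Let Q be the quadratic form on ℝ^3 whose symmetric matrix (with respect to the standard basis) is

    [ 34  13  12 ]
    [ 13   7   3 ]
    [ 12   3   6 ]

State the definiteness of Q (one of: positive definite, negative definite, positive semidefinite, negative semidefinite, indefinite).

positive definite

Leading principal minors: Δ_1 = 34, Δ_2 = 69, Δ_3 = 36.
All leading principal minors are positive, so by Sylvester's criterion Q is positive definite.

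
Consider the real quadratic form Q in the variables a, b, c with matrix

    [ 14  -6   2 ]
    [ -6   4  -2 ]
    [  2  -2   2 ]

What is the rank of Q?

Row-reducing A symmetrically gives the diagonal entries 14, 10/7, 4/5.
Counting signs: 3 positive.
The rank is the number of nonzero pivots: 3.

3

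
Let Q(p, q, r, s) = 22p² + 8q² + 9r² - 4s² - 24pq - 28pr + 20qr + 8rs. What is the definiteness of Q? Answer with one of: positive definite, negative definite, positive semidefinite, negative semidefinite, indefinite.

Write A = [[22, -12, -14, 0], [-12, 8, 10, 0], [-14, 10, 9, 4], [0, 0, 4, -4]].
An LDLᵀ factorisation of A has diagonal entries 22, 16/11, -15/4, 4/15.
So there are 3 positive, 1 negative pivots.
Hence Q is indefinite.

indefinite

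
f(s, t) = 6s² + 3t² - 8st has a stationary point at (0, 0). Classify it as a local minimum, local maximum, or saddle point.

The Hessian at the origin is H = [[12, -8], [-8, 6]].
det H = 12·6 − (-8)² = 8 > 0 and H[1,1] = 12 > 0, so H is positive definite.
Therefore the origin is a local minimum.

local minimum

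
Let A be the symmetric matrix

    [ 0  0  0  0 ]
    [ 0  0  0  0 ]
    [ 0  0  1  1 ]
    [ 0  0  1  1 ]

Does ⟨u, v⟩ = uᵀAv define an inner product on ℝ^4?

no

Symmetric row and column elimination reduces A to a congruent diagonal form with pivots 0, 0, 1, 0.
That gives 1 positive, 3 zero pivots.
Hence Q is positive semidefinite.
⟨·,·⟩ is an inner product exactly when A is positive definite.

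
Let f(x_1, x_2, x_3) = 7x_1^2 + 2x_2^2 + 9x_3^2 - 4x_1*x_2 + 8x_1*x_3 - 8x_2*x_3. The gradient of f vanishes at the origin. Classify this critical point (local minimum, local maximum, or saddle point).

local minimum

The Hessian at the origin is H = [[14, -4, 8], [-4, 4, -8], [8, -8, 18]].
Applying the same elementary operations to the rows and columns of H produces a congruent diagonal matrix with entries 14, 20/7, 2.
So there are 3 positive pivots.
H is positive definite, so the origin is a strict local minimum.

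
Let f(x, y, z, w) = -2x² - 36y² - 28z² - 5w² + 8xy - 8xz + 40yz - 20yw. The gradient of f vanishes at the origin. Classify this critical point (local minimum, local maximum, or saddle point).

local maximum

The Hessian at the origin is H = [[-4, 8, -8, 0], [8, -72, 40, -20], [-8, 40, -56, 0], [0, -20, 0, -10]].
Congruent diagonalization of H (simultaneous row and column reduction) yields pivots -4, -56, -208/7, -5/13.
So there are 4 negative pivots.
H is negative definite, so the origin is a strict local maximum.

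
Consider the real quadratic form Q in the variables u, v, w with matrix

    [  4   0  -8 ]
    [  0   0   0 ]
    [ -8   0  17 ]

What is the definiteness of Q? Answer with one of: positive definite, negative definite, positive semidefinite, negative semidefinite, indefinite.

Row-reducing A symmetrically gives the diagonal entries 4, 0, 1.
So there are 2 positive, 1 zero pivots.
Hence Q is positive semidefinite.

positive semidefinite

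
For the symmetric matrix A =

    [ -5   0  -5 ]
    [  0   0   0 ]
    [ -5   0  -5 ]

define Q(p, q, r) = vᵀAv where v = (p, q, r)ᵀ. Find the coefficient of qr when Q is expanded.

The coefficient of qr is A[2,3] + A[3,2] = 2·0 = 0.

0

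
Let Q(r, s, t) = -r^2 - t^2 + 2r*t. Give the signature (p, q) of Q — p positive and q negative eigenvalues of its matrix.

The associated matrix is A = [[-1, 0, 1], [0, 0, 0], [1, 0, -1]].
Congruent diagonalization of A (simultaneous row and column reduction) yields pivots -1, 0, 0.
Counting signs: 1 negative, 2 zero.

(0, 1)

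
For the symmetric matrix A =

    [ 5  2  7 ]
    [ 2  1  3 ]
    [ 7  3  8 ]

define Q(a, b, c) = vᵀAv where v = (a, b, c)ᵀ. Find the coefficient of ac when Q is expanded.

14

The coefficient of ac is A[1,3] + A[3,1] = 2·7 = 14.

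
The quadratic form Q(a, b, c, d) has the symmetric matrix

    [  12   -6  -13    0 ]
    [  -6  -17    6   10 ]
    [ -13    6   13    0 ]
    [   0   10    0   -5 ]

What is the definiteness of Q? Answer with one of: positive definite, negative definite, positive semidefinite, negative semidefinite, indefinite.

Row-reducing A symmetrically gives the diagonal entries 12, -20, -257/240, 15/257.
Counting signs: 2 positive, 2 negative.
Hence Q is indefinite.

indefinite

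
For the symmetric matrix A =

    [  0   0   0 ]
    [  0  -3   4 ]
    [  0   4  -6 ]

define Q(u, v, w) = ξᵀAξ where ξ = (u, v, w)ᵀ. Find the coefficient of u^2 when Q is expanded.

0

The coefficient of u^2 is the diagonal entry A[1,1] = 0.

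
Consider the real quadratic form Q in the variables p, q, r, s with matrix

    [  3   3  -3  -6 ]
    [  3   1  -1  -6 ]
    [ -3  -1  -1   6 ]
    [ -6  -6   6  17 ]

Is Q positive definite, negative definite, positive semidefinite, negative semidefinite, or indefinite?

Symmetric row and column elimination reduces A to a congruent diagonal form with pivots 3, -2, -2, 5.
That gives 2 positive, 2 negative pivots.
Hence Q is indefinite.

indefinite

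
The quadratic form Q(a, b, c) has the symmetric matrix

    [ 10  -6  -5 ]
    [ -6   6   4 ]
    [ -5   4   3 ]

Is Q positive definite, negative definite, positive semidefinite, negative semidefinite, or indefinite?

An LDLᵀ factorisation of A has diagonal entries 10, 12/5, 1/12.
Counting signs: 3 positive.
Hence Q is positive definite.

positive definite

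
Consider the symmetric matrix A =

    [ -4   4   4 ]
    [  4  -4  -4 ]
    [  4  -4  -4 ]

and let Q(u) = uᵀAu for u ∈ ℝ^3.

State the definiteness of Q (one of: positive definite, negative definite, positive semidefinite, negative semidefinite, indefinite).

Row-reducing A symmetrically gives the diagonal entries -4, 0, 0.
That gives 1 negative, 2 zero pivots.
Hence Q is negative semidefinite.

negative semidefinite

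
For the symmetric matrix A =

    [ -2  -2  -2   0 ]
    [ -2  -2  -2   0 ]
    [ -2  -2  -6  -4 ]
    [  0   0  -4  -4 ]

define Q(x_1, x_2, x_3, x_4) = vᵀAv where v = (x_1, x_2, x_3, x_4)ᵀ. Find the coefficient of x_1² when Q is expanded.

-2

The coefficient of x_1² is the diagonal entry A[1,1] = -2.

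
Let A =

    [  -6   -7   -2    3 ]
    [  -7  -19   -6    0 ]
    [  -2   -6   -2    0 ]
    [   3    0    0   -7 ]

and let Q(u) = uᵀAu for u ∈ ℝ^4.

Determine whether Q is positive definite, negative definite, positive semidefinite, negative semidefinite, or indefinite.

Row-reducing A symmetrically gives the diagonal entries -6, -65/6, -6/65, -4.
That gives 4 negative pivots.
Hence Q is negative definite.

negative definite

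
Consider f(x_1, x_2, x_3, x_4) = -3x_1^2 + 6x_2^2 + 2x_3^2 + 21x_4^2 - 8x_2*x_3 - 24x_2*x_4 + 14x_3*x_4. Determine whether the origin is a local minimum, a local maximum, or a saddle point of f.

The Hessian at the origin is H = [[-6, 0, 0, 0], [0, 12, -8, -24], [0, -8, 4, 14], [0, -24, 14, 42]].
Row-reducing H symmetrically gives the diagonal entries -6, 12, -4/3, -3.
That gives 1 positive, 3 negative pivots.
H is indefinite, so the origin is a saddle point.

saddle point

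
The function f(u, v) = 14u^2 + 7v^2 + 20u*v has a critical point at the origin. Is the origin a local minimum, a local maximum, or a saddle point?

saddle point

The Hessian at the origin is H = [[28, 20], [20, 14]].
det H = 28·14 − (20)² = -8 < 0, so H is indefinite.
Therefore the origin is a saddle point.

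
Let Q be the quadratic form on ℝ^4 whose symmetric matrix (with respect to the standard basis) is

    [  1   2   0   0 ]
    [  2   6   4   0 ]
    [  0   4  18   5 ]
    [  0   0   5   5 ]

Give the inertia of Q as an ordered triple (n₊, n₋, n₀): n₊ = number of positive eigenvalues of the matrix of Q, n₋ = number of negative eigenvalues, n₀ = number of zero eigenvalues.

(4, 0, 0)

Symmetric row and column elimination reduces A to a congruent diagonal form with pivots 1, 2, 10, 5/2.
Counting signs: 4 positive.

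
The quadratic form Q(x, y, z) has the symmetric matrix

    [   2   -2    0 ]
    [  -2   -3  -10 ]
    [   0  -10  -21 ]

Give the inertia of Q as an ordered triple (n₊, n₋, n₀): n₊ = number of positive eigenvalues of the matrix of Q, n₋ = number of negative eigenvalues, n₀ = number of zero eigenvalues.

(1, 2, 0)

Row-reducing A symmetrically gives the diagonal entries 2, -5, -1.
That gives 1 positive, 2 negative pivots.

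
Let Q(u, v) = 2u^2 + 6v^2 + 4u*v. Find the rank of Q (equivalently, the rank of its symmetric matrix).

The symmetric matrix is A = [[2, 2], [2, 6]].
An LDLᵀ factorisation of A has diagonal entries 2, 4.
That gives 2 positive pivots.
The rank is the number of nonzero pivots: 2.

2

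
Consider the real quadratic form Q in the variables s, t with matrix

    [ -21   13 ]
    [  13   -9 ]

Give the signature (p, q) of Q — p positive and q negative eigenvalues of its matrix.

(0, 2)

An LDLᵀ factorisation of A has diagonal entries -21, -20/21.
Counting signs: 2 negative.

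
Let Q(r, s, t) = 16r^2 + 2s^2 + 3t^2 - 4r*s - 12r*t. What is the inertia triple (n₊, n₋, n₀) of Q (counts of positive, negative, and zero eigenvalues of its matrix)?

The symmetric matrix is A = [[16, -2, -6], [-2, 2, 0], [-6, 0, 3]].
Applying the same elementary operations to the rows and columns of A produces a congruent diagonal matrix with entries 16, 7/4, 3/7.
Counting signs: 3 positive.

(3, 0, 0)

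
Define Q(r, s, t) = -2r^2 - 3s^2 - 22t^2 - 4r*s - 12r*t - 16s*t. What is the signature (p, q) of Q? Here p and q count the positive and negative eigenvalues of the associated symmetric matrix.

Write A = [[-2, -2, -6], [-2, -3, -8], [-6, -8, -22]].
Symmetric row and column elimination reduces A to a congruent diagonal form with pivots -2, -1, 0.
So there are 2 negative, 1 zero pivots.

(0, 2)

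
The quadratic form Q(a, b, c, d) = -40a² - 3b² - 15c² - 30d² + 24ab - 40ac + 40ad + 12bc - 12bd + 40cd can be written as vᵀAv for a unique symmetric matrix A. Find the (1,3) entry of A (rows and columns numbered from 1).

-20

The coefficient of a·c in Q is -40. For a symmetric A this equals A[1,3] + A[3,1] = 2·A[1,3].
So A[1,3] = -40/2 = -20.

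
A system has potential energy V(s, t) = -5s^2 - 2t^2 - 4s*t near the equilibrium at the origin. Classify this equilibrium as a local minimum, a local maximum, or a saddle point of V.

local maximum

The Hessian at the origin is H = [[-10, -4], [-4, -4]].
det H = -10·-4 − (-4)² = 24 > 0 and H[1,1] = -10 < 0, so H is negative definite.
Therefore the origin is a local maximum.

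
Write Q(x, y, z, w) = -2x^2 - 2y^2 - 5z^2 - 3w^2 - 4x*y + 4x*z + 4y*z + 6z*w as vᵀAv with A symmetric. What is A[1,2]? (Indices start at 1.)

The coefficient of x·y in Q is -4. For a symmetric A this equals A[1,2] + A[2,1] = 2·A[1,2].
So A[1,2] = -4/2 = -2.

-2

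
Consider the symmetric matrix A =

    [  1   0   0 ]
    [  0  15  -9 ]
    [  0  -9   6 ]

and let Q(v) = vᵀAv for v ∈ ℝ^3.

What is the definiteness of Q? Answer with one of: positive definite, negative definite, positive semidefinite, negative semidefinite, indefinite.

Leading principal minors: Δ_1 = 1, Δ_2 = 15, Δ_3 = 9.
All leading principal minors are positive, so by Sylvester's criterion Q is positive definite.

positive definite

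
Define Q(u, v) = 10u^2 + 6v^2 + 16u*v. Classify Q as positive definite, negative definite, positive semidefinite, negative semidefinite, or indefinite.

The symmetric matrix of Q is [[10, 8], [8, 6]].
For the 2×2 matrix [[10, 8], [8, 6]]: det = 10·6 − (8)² = -4, trace = 16.
det < 0 so the eigenvalues have opposite signs; the form is indefinite.

indefinite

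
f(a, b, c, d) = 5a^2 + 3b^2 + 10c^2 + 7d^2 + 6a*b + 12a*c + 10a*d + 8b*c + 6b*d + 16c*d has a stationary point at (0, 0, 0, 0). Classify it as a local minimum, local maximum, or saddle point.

local minimum

The Hessian at the origin is H = [[10, 6, 12, 10], [6, 6, 8, 6], [12, 8, 20, 16], [10, 6, 16, 14]].
Symmetric row and column elimination reduces H to a congruent diagonal form with pivots 10, 12/5, 16/3, 1.
That gives 4 positive pivots.
H is positive definite, so the origin is a strict local minimum.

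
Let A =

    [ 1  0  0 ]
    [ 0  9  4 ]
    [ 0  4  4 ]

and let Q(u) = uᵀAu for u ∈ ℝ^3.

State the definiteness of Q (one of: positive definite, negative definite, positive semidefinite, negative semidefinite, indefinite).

Leading principal minors: Δ_1 = 1, Δ_2 = 9, Δ_3 = 20.
All leading principal minors are positive, so by Sylvester's criterion Q is positive definite.

positive definite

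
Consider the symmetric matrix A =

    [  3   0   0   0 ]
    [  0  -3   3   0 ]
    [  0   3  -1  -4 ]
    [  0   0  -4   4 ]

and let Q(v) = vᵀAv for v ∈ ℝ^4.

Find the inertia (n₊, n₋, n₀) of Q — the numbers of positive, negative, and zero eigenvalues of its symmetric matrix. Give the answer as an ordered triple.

(2, 2, 0)

An LDLᵀ factorisation of A has diagonal entries 3, -3, 2, -4.
Counting signs: 2 positive, 2 negative.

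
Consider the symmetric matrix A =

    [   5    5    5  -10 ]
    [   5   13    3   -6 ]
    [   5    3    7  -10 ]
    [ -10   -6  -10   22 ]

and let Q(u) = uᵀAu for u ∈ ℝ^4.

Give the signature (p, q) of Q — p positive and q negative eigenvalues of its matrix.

(3, 1)

Congruent diagonalization of A (simultaneous row and column reduction) yields pivots 5, 8, 3/2, -2/3.
Counting signs: 3 positive, 1 negative.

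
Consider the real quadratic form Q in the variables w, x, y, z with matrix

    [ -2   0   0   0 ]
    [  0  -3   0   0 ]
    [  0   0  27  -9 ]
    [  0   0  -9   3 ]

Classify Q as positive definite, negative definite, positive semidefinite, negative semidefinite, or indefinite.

Symmetric row and column elimination reduces A to a congruent diagonal form with pivots -2, -3, 27, 0.
Counting signs: 1 positive, 2 negative, 1 zero.
Hence Q is indefinite.

indefinite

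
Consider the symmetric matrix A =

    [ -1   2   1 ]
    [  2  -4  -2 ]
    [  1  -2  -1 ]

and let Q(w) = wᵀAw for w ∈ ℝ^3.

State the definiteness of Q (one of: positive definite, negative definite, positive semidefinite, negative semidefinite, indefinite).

Row-reducing A symmetrically gives the diagonal entries -1, 0, 0.
So there are 1 negative, 2 zero pivots.
Hence Q is negative semidefinite.

negative semidefinite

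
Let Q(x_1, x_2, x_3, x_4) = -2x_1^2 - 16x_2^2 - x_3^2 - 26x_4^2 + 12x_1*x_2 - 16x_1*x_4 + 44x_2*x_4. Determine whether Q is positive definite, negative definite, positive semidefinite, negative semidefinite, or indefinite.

indefinite

Write A = [[-2, 6, 0, -8], [6, -16, 0, 22], [0, 0, -1, 0], [-8, 22, 0, -26]].
An LDLᵀ factorisation of A has diagonal entries -2, 2, -1, 4.
So there are 2 positive, 2 negative pivots.
Hence Q is indefinite.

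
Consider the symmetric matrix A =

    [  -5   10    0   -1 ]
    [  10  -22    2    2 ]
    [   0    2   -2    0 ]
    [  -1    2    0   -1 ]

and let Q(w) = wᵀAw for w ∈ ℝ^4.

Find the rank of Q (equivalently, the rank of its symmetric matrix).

Row-reducing A symmetrically gives the diagonal entries -5, -2, 0, -4/5.
Counting signs: 3 negative, 1 zero.
The rank is the number of nonzero pivots: 3.

3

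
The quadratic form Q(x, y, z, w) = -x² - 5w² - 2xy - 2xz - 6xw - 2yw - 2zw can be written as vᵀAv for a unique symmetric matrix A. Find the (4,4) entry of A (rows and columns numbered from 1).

-5

The coefficient of w² in Q is -5, and that is exactly A[4,4].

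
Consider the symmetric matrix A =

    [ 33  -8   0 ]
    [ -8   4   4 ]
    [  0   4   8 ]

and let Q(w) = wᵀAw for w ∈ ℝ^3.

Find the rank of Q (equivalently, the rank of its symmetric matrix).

Applying the same elementary operations to the rows and columns of A produces a congruent diagonal matrix with entries 33, 68/33, 4/17.
That gives 3 positive pivots.
The rank is the number of nonzero pivots: 3.

3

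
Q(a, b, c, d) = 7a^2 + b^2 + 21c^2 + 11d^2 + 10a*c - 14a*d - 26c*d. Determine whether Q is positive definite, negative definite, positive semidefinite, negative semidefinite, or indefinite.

Write A = [[7, 0, 5, -7], [0, 1, 0, 0], [5, 0, 21, -13], [-7, 0, -13, 11]].
Congruent diagonalization of A (simultaneous row and column reduction) yields pivots 7, 1, 122/7, 20/61.
Counting signs: 4 positive.
Hence Q is positive definite.

positive definite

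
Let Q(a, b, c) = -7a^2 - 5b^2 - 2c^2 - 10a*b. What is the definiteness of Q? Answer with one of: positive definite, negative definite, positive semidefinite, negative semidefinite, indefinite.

The symmetric matrix of Q is A = [[-7, -5, 0], [-5, -5, 0], [0, 0, -2]].
Leading principal minors: Δ_1 = -7, Δ_2 = 10, Δ_3 = -20.
The signs alternate starting with Δ_1 < 0, so by Sylvester's criterion Q is negative definite.

negative definite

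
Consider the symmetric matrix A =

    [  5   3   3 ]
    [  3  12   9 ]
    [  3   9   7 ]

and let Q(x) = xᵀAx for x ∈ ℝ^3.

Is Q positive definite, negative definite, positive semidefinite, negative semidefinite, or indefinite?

Leading principal minors: Δ_1 = 5, Δ_2 = 51, Δ_3 = 6.
All leading principal minors are positive, so by Sylvester's criterion Q is positive definite.

positive definite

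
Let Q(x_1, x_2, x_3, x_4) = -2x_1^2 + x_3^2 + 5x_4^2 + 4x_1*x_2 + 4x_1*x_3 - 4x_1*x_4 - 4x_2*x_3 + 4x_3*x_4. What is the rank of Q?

4

The associated matrix is A = [[-2, 2, 2, -2], [2, 0, -2, 0], [2, -2, 1, 2], [-2, 0, 2, 5]].
Row-reducing A symmetrically gives the diagonal entries -2, 2, 3, 5.
That gives 3 positive, 1 negative pivots.
The rank is the number of nonzero pivots: 4.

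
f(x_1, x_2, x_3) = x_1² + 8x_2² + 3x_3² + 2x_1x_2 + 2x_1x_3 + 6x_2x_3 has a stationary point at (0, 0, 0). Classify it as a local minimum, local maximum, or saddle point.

The Hessian at the origin is H = [[2, 2, 2], [2, 16, 6], [2, 6, 6]].
Congruent diagonalization of H (simultaneous row and column reduction) yields pivots 2, 14, 20/7.
Counting signs: 3 positive.
H is positive definite, so the origin is a strict local minimum.

local minimum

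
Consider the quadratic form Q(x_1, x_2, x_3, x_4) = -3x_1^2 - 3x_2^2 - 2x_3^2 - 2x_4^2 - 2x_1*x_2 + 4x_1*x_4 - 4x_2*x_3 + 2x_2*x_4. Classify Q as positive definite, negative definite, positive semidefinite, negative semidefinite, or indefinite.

negative definite

Write A = [[-3, -1, 0, 2], [-1, -3, -2, 1], [0, -2, -2, 0], [2, 1, 0, -2]].
Applying the same elementary operations to the rows and columns of A produces a congruent diagonal matrix with entries -3, -8/3, -1/2, -1/2.
Counting signs: 4 negative.
Hence Q is negative definite.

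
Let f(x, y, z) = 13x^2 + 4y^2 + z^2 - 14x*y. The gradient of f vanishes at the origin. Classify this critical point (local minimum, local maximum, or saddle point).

The Hessian at the origin is H = [[26, -14, 0], [-14, 8, 0], [0, 0, 2]].
Symmetric row and column elimination reduces H to a congruent diagonal form with pivots 26, 6/13, 2.
Counting signs: 3 positive.
H is positive definite, so the origin is a strict local minimum.

local minimum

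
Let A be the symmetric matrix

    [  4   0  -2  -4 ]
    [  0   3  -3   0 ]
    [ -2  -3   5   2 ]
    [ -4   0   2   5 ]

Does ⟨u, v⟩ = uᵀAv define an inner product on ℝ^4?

yes

Symmetric row and column elimination reduces A to a congruent diagonal form with pivots 4, 3, 1, 1.
So there are 4 positive pivots.
Hence Q is positive definite.
⟨·,·⟩ is an inner product exactly when A is positive definite.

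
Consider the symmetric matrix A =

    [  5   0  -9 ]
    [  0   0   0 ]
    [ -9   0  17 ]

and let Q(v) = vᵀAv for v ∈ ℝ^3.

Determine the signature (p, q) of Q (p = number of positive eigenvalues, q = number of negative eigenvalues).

Row-reducing A symmetrically gives the diagonal entries 5, 0, 4/5.
Counting signs: 2 positive, 1 zero.

(2, 0)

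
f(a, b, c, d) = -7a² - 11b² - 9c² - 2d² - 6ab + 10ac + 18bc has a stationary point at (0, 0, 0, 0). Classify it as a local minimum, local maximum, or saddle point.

The Hessian at the origin is H = [[-14, -6, 10, 0], [-6, -22, 18, 0], [10, 18, -18, 0], [0, 0, 0, -4]].
Applying the same elementary operations to the rows and columns of H produces a congruent diagonal matrix with entries -14, -136/7, -20/17, -4.
That gives 4 negative pivots.
H is negative definite, so the origin is a strict local maximum.

local maximum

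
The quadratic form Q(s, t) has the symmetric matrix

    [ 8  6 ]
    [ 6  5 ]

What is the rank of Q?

Row-reducing A symmetrically gives the diagonal entries 8, 1/2.
Counting signs: 2 positive.
The rank is the number of nonzero pivots: 2.

2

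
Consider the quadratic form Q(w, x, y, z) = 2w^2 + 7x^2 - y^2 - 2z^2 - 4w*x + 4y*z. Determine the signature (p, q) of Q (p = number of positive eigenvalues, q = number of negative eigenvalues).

The associated matrix is A = [[2, -2, 0, 0], [-2, 7, 0, 0], [0, 0, -1, 2], [0, 0, 2, -2]].
Applying the same elementary operations to the rows and columns of A produces a congruent diagonal matrix with entries 2, 5, -1, 2.
That gives 3 positive, 1 negative pivots.

(3, 1)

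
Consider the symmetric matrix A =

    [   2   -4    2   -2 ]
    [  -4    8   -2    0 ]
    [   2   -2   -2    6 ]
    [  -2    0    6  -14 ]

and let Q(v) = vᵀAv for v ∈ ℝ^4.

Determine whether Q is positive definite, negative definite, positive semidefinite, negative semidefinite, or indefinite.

A is congruent to a diagonal matrix with 2 positive, 1 negative and 1 zero entries, so Q is indefinite.

indefinite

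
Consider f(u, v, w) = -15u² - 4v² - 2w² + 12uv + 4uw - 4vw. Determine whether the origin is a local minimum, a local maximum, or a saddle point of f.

local maximum

The Hessian at the origin is H = [[-30, 12, 4], [12, -8, -4], [4, -4, -4]].
Row-reducing H symmetrically gives the diagonal entries -30, -16/5, -5/3.
So there are 3 negative pivots.
H is negative definite, so the origin is a strict local maximum.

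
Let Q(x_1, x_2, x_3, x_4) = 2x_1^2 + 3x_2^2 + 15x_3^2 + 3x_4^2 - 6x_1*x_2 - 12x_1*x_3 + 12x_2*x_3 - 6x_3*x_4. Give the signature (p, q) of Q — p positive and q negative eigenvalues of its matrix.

The associated matrix is A = [[2, -3, -6, 0], [-3, 3, 6, 0], [-6, 6, 15, -3], [0, 0, -3, 3]].
Congruent diagonalization of A (simultaneous row and column reduction) yields pivots 2, -3/2, 3, 0.
Counting signs: 2 positive, 1 negative, 1 zero.

(2, 1)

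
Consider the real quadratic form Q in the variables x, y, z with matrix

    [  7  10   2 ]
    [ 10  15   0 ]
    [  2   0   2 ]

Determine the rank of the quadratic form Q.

3

Applying the same elementary operations to the rows and columns of A produces a congruent diagonal matrix with entries 7, 5/7, -10.
Counting signs: 2 positive, 1 negative.
The rank is the number of nonzero pivots: 3.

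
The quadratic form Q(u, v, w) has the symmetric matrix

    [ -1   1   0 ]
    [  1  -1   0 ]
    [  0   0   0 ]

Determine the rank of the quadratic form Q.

Applying the same elementary operations to the rows and columns of A produces a congruent diagonal matrix with entries -1, 0, 0.
That gives 1 negative, 2 zero pivots.
The rank is the number of nonzero pivots: 1.

1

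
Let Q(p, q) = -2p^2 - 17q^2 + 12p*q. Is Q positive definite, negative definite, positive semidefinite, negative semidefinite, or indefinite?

The symmetric matrix of Q is [[-2, 6], [6, -17]].
For the 2×2 matrix [[-2, 6], [6, -17]]: det = -2·-17 − (6)² = -2, trace = -19.
det < 0 so the eigenvalues have opposite signs; the form is indefinite.

indefinite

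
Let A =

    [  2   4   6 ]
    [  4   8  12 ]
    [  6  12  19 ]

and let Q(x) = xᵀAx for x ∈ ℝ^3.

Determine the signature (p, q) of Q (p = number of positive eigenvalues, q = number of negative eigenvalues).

(2, 0)

Row-reducing A symmetrically gives the diagonal entries 2, 0, 1.
So there are 2 positive, 1 zero pivots.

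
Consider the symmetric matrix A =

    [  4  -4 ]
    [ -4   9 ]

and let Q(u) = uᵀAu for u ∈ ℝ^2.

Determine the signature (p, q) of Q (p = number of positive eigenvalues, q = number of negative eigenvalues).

Row-reducing A symmetrically gives the diagonal entries 4, 5.
So there are 2 positive pivots.

(2, 0)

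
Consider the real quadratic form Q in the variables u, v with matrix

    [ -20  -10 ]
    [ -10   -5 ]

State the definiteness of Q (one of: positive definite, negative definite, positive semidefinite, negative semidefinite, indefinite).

For the 2×2 matrix [[-20, -10], [-10, -5]]: det = -20·-5 − (-10)² = 0, trace = -25.
det = 0 so one eigenvalue is zero; the form is semidefinite with the sign of the trace.

negative semidefinite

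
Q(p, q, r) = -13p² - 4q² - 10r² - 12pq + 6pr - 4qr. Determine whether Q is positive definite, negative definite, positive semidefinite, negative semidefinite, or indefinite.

negative semidefinite

The associated matrix is A = [[-13, -6, 3], [-6, -4, -2], [3, -2, -10]].
Congruent diagonalization of A (simultaneous row and column reduction) yields pivots -13, -16/13, 0.
So there are 2 negative, 1 zero pivots.
Hence Q is negative semidefinite.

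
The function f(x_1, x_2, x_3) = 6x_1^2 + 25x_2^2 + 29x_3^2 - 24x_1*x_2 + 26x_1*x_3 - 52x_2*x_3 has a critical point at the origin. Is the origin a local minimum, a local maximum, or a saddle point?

local minimum

The Hessian at the origin is H = [[12, -24, 26], [-24, 50, -52], [26, -52, 58]].
Symmetric row and column elimination reduces H to a congruent diagonal form with pivots 12, 2, 5/3.
That gives 3 positive pivots.
H is positive definite, so the origin is a strict local minimum.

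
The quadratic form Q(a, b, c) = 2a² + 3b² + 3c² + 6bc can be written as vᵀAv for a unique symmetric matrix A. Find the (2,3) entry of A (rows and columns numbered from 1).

3

The coefficient of b·c in Q is 6. For a symmetric A this equals A[2,3] + A[3,2] = 2·A[2,3].
So A[2,3] = 6/2 = 3.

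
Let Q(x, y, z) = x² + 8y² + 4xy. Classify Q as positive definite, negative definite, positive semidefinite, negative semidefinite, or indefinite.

Write A = [[1, 2, 0], [2, 8, 0], [0, 0, 0]].
Row-reducing A symmetrically gives the diagonal entries 1, 4, 0.
Counting signs: 2 positive, 1 zero.
Hence Q is positive semidefinite.

positive semidefinite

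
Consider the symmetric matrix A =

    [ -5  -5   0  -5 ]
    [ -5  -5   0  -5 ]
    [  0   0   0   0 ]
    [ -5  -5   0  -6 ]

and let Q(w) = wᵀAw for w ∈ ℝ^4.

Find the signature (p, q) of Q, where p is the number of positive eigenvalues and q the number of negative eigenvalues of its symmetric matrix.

(0, 2)

Applying the same elementary operations to the rows and columns of A produces a congruent diagonal matrix with entries -5, 0, 0, -1.
That gives 2 negative, 2 zero pivots.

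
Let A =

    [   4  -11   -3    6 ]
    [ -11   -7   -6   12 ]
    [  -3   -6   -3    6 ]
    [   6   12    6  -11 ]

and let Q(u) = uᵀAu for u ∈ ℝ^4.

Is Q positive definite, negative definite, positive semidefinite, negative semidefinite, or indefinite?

indefinite

Symmetric row and column elimination reduces A to a congruent diagonal form with pivots 4, -149/4, 30/149, 1.
That gives 3 positive, 1 negative pivots.
Hence Q is indefinite.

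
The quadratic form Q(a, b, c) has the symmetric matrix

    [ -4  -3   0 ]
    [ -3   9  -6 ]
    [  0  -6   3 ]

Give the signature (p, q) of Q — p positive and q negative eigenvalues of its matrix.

(1, 2)

An LDLᵀ factorisation of A has diagonal entries -4, 45/4, -1/5.
Counting signs: 1 positive, 2 negative.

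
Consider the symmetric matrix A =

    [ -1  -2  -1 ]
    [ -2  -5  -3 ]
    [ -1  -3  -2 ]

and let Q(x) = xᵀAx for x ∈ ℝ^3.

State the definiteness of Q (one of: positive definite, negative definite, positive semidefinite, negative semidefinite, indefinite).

Row-reducing A symmetrically gives the diagonal entries -1, -1, 0.
That gives 2 negative, 1 zero pivots.
Hence Q is negative semidefinite.

negative semidefinite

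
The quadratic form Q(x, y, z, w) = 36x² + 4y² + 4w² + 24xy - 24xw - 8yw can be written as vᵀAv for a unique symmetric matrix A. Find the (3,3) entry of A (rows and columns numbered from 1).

0

The coefficient of z² in Q is 0, and that is exactly A[3,3].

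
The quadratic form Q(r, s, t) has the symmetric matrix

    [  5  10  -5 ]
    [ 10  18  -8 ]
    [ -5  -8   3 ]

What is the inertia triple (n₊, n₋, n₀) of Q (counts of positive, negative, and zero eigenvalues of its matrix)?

(1, 1, 1)

Applying the same elementary operations to the rows and columns of A produces a congruent diagonal matrix with entries 5, -2, 0.
That gives 1 positive, 1 negative, 1 zero pivots.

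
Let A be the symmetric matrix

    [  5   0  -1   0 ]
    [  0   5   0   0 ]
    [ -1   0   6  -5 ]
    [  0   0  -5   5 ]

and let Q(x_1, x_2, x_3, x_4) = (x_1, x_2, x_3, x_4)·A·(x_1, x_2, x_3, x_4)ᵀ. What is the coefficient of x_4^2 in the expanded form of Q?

The coefficient of x_4^2 is the diagonal entry A[4,4] = 5.

5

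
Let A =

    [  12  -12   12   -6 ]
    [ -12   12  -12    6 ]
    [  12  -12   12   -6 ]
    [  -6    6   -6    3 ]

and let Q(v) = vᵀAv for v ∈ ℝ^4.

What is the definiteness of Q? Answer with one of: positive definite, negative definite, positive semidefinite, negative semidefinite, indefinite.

positive semidefinite

Applying the same elementary operations to the rows and columns of A produces a congruent diagonal matrix with entries 12, 0, 0, 0.
So there are 1 positive, 3 zero pivots.
Hence Q is positive semidefinite.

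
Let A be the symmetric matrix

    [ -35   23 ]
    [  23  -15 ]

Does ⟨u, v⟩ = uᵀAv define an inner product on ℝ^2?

no

For the 2×2 matrix [[-35, 23], [23, -15]]: det = -35·-15 − (23)² = -4, trace = -50.
det < 0 so the eigenvalues have opposite signs; the form is indefinite.
⟨·,·⟩ is an inner product exactly when A is positive definite.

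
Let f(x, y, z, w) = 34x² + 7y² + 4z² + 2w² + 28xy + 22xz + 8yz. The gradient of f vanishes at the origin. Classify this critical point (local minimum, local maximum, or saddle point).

The Hessian at the origin is H = [[68, 28, 22, 0], [28, 14, 8, 0], [22, 8, 8, 0], [0, 0, 0, 4]].
Symmetric row and column elimination reduces H to a congruent diagonal form with pivots 68, 42/17, 3/7, 4.
Counting signs: 4 positive.
H is positive definite, so the origin is a strict local minimum.

local minimum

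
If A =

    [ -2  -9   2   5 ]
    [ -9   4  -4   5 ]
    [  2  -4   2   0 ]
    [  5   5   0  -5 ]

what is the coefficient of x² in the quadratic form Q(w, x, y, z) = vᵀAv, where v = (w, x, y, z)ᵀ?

The coefficient of x² is the diagonal entry A[2,2] = 4.

4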